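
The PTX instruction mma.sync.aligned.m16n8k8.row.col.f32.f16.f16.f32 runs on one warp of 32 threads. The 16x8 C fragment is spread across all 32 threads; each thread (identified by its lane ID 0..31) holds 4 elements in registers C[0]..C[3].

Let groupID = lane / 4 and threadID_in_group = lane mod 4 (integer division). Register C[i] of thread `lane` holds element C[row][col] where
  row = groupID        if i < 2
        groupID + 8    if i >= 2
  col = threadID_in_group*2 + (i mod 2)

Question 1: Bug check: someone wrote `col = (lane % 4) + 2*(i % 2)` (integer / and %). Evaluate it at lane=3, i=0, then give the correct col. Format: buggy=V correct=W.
buggy=3 correct=6

`(lane % 4) + 2*(i % 2)`[3,0]->3
3: g=0,t=3
[0] (0+0,3*2+0) = (0,6)
col: 3 vs 6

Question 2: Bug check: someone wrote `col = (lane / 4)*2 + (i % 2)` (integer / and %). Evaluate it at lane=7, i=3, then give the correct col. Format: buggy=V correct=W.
buggy=3 correct=7

`(lane / 4)*2 + (i % 2)`[7,3]=>3
7: grp=1,tig=3
[3] (1+8,3*2+1) = (9,7)
col: 3 vs 7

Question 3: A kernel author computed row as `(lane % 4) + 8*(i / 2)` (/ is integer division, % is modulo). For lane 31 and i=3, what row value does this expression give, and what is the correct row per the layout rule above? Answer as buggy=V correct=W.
`(lane % 4) + 8*(i / 2)`[31,3]=>11
lane 31=>31/4=7, 31 mod 4=3
i=3  r:7+8=>15  c:2·3+1=>7
row: 11 vs 15

buggy=11 correct=15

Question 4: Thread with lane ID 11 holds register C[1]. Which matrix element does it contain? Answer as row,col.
lane 11⇒11/4=2, 11 mod 4=3
i=1  r:2+0⇒2  c:2·3+1⇒7

2,7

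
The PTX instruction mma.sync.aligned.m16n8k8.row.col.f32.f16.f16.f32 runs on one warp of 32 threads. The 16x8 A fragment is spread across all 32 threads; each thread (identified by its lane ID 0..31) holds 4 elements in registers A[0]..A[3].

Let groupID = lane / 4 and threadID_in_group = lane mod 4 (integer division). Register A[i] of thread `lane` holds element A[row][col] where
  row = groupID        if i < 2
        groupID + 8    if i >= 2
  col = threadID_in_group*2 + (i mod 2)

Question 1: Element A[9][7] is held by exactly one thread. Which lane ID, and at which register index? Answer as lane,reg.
7,3

r=9⇒gr=1,Rb=1  c=7⇒th=3,odd=1
L=1*4+3=7  i=1*2+1=3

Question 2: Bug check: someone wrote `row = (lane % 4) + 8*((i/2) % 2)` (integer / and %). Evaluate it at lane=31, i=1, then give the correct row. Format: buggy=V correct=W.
`(lane % 4) + 8*((i/2) % 2)`[31,1]⇒3
L=31⇒gr=31>>2=7, th=31&3=3
[1]⇒row 7+0=7  col 3·2+1=7
row: 3 vs 7

buggy=3 correct=7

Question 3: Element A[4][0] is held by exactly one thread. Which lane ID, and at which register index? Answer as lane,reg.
r: 4->gid=4,r8=0  c: 0->tid=0,i&1=0
L=4*4+0=16  i=0*2+0=0

16,0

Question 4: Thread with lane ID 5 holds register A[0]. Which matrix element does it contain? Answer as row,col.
L=5=>grp=5>>2=1, tig=5&3=1
[0]=>row 1+0=1  col 1·2+0=2

1,2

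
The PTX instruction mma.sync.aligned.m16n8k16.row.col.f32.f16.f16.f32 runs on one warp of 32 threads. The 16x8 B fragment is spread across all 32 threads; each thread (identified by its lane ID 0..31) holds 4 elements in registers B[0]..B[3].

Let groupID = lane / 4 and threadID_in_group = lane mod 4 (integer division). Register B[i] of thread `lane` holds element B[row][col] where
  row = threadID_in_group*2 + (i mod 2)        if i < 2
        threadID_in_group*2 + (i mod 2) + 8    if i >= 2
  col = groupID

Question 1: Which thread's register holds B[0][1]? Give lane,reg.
c=1⇒gr=1  r=0⇒Rb=0,th=0,odd=0
L=1*4+0=4  i=0*2+0=0

4,0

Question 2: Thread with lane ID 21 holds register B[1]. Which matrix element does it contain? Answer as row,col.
3,5

21: gr=5,th=1
[1] (1*2+1+0,5) = (3,5)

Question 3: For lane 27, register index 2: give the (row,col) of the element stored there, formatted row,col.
14,6

lane 27=>27/4=6, 27 mod 4=3
i=2  r:2·3+0+8=>14  c:6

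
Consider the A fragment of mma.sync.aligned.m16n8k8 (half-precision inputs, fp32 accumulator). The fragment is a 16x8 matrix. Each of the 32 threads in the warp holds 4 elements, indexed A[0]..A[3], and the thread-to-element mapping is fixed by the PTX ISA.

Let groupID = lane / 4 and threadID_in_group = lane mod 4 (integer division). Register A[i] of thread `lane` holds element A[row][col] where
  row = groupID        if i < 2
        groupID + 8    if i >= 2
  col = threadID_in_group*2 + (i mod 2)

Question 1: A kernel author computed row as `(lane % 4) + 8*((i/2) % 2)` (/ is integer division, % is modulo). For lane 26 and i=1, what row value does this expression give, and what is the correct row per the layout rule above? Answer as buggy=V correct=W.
buggy=2 correct=6

`(lane % 4) + 8*((i/2) % 2)`[26,1]→2
lane 26→26/4=6, 26 mod 4=2
i=1  r:6+0→6  c:2·2+1→5
row: 2 vs 6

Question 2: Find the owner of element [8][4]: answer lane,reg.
r: 8->gid=0,r8=1  c: 4->tid=2,i&1=0
L=0*4+2=2  i=1*2+0=2

2,2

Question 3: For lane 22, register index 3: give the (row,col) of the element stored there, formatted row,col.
22: gr=5,th=2
[3] (5+8,2*2+1) = (13,5)

13,5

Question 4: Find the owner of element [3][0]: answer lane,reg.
12,0

r:3=>grp=3,rB=0  c:0=>tig=0,lo=0
L=3*4+0=12  i=0*2+0=0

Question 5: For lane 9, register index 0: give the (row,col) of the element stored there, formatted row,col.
lane 9→9/4=2, 9 mod 4=1
i=0  r:2+0→2  c:2·1+0→2

2,2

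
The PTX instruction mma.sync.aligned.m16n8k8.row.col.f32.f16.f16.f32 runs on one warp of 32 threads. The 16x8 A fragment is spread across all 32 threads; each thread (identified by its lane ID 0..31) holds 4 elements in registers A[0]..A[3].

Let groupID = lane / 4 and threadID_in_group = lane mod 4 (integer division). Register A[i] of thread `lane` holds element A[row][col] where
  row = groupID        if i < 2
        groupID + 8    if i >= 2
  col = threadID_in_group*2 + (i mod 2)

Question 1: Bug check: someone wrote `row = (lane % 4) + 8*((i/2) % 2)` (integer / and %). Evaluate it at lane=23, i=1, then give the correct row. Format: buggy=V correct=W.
`(lane % 4) + 8*((i/2) % 2)`[23,1]->3
lane 23->23/4=5, 23 mod 4=3
i=1  r:5+0->5  c:2·3+1->7
row: 3 vs 5

buggy=3 correct=5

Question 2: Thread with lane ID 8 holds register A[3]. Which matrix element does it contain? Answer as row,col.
lane 8⇒8/4=2, 8 mod 4=0
i=3  r:2+8⇒10  c:2·0+1⇒1

10,1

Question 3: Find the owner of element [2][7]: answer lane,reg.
11,1

r=2->g=2,rb=0  c=7->t=3,b0=1
L=2*4+3=11  i=0*2+1=1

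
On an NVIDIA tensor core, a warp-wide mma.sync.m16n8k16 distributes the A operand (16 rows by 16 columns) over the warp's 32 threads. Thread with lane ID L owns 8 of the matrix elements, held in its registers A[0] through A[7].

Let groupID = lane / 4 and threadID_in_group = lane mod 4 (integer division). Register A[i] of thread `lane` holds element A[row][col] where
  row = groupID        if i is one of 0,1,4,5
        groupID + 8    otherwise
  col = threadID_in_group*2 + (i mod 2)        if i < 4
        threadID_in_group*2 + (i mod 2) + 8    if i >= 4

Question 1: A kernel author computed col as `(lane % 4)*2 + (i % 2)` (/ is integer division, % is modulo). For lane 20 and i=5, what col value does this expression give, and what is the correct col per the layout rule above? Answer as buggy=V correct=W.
buggy=1 correct=9

`(lane % 4)*2 + (i % 2)`[20,5]=>1
20: grp=5,tig=0
[5] (5+0,0*2+1+8) = (5,9)
col: 1 vs 9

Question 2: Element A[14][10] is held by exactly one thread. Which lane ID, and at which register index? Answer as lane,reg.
25,6

r: 14->gid=6,r8=1  c: 10->c8=1,tid=1,i&1=0
L=6*4+1=25  i=1*4+1*2+0=6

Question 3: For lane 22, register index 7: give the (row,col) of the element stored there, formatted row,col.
13,13

lane 22: g=5 (22/4), t=2 (22%4)
i=7: r=5+8=13, c=2*2+1+8=13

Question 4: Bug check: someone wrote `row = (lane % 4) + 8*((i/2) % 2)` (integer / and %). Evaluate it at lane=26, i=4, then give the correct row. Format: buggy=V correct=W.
buggy=2 correct=6

`(lane % 4) + 8*((i/2) % 2)`[26,4]→2
26: G=6,T=2
[4] (6+0,2*2+0+8) = (6,12)
row: 2 vs 6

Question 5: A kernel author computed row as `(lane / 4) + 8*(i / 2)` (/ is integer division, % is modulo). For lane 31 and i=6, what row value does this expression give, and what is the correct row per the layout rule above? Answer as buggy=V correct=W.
buggy=31 correct=15

`(lane / 4) + 8*(i / 2)`[31,6]=>31
lane 31: grp=7 (31/4), tig=3 (31%4)
i=6: r=7+8=15, c=3*2+0+8=14
row: 31 vs 15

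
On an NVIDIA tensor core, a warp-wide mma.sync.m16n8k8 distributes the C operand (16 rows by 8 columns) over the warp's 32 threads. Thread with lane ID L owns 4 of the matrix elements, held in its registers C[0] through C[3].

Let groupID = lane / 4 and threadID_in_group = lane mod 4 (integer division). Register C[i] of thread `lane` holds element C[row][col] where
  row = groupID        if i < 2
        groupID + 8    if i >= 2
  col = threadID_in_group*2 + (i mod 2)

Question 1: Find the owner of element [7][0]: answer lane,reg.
r=7⇒gr=7,Rb=0  c=0⇒th=0,odd=0
L=7*4+0=28  i=0*2+0=0

28,0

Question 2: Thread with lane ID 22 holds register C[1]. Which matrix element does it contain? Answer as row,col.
5,5

L=22→G=22>>2=5, T=22&3=2
[1]→row 5+0=5  col 2·2+1=5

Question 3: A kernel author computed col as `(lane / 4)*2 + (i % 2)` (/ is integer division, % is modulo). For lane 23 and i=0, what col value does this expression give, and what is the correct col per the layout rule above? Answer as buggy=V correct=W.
buggy=10 correct=6

`(lane / 4)*2 + (i % 2)`[23,0]->10
23: gid=5,tid=3
[0] (5+0,3*2+0) = (5,6)
col: 10 vs 6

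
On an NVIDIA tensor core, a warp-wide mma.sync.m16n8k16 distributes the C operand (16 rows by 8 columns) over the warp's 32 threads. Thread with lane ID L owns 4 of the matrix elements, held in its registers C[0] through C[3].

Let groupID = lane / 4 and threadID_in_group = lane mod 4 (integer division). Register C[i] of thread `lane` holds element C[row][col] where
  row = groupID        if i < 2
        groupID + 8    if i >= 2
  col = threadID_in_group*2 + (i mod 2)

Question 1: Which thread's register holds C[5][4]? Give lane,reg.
22,0

r:5=>grp=5,rB=0  c:4=>tig=2,lo=0
L=5*4+2=22  i=0*2+0=0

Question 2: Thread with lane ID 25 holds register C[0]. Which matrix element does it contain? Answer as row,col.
lane 25→25/4=6, 25 mod 4=1
i=0  r:6+0→6  c:2·1+0→2

6,2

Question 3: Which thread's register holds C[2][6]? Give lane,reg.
r=2→G=2,rhi=0  c=6→T=3,p=0
L=2*4+3=11  i=0*2+0=0

11,0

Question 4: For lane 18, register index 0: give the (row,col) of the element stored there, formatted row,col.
18: gr=4,th=2
[0] (4+0,2*2+0) = (4,4)

4,4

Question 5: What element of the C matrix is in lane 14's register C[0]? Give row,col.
lane 14: grp=3 (14/4), tig=2 (14%4)
i=0: r=3+0=3, c=2*2+0=4

3,4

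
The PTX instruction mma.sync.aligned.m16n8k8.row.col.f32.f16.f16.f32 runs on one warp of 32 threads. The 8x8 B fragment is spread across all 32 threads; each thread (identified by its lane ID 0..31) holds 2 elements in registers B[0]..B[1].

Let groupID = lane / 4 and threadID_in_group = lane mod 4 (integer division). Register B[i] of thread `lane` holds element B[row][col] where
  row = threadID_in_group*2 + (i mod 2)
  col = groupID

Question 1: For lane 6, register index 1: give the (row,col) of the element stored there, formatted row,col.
5,1

6: G=1,T=2
[1] (2*2+1,1) = (5,1)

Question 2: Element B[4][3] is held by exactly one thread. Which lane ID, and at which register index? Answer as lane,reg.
c=3⇒gr=3  r=4⇒th=2,odd=0
L=3*4+2=14  i=0=0

14,0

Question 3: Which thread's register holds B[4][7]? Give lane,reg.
30,0

c=7->g=7  r=4->t=2,b0=0
L=7*4+2=30  i=0=0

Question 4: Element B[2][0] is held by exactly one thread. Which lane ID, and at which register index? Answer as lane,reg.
c=0⇒gr=0  r=2⇒th=1,odd=0
L=0*4+1=1  i=0=0

1,0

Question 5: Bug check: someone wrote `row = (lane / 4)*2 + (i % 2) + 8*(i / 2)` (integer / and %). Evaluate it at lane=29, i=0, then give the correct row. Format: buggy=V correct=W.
buggy=14 correct=2

`(lane / 4)*2 + (i % 2) + 8*(i / 2)`[29,0]⇒14
L=29⇒gr=29>>2=7, th=29&3=1
[0]⇒row 1·2+0=2  col gr=7
row: 14 vs 2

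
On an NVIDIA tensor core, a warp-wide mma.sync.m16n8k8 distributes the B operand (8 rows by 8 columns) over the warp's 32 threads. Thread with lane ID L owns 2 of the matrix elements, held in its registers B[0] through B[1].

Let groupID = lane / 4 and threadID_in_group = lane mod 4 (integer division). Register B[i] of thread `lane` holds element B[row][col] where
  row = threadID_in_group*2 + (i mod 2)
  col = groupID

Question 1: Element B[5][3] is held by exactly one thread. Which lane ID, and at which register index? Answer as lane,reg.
c=3->g=3  r=5->t=2,b0=1
L=3*4+2=14  i=1=1

14,1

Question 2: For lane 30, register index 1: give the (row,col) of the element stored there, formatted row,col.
lane 30->30/4=7, 30 mod 4=2
i=1  r:2·2+1->5  c:7

5,7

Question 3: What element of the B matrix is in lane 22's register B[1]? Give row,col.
5,5

lane 22⇒22/4=5, 22 mod 4=2
i=1  r:2·2+1⇒5  c:5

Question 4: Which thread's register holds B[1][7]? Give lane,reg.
28,1

c: 7->gid=7  r: 1->tid=0,i&1=1
L=7*4+0=28  i=1=1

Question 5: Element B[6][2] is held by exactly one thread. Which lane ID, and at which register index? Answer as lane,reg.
11,0

c=2->g=2  r=6->t=3,b0=0
L=2*4+3=11  i=0=0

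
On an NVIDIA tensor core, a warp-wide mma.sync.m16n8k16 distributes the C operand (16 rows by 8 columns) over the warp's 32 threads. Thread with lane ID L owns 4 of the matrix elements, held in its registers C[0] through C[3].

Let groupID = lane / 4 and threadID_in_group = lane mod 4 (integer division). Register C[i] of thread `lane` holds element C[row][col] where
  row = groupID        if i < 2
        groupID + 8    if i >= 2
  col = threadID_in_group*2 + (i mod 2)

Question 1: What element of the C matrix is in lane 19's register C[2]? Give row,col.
lane 19->19/4=4, 19 mod 4=3
i=2  r:4+8->12  c:2·3+0->6

12,6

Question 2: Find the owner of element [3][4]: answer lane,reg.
r:3=>grp=3,rB=0  c:4=>tig=2,lo=0
L=3*4+2=14  i=0*2+0=0

14,0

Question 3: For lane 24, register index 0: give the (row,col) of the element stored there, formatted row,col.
L=24->gid=24>>2=6, tid=24&3=0
[0]->row 6+0=6  col 0·2+0=0

6,0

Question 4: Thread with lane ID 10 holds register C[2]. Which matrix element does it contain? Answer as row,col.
10,4

L=10->g=10>>2=2, t=10&3=2
[2]->row 2+8=10  col 2·2+0=4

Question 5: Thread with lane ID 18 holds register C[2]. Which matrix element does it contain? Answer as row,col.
12,4

lane 18->18/4=4, 18 mod 4=2
i=2  r:4+8->12  c:2·2+0->4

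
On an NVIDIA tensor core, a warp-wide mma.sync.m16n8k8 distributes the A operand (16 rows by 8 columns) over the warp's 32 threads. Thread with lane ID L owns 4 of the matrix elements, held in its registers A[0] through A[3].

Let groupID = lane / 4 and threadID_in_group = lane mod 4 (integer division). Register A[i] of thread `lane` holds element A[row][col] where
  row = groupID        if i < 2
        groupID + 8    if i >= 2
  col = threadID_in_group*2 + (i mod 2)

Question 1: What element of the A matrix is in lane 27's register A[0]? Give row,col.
L=27=>grp=27>>2=6, tig=27&3=3
[0]=>row 6+0=6  col 3·2+0=6

6,6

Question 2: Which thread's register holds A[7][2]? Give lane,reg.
29,0

r=7->g=7,rb=0  c=2->t=1,b0=0
L=7*4+1=29  i=0*2+0=0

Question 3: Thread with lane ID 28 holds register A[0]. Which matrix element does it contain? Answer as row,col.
lane 28->28/4=7, 28 mod 4=0
i=0  r:7+0->7  c:2·0+0->0

7,0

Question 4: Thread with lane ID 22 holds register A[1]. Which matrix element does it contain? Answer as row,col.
5,5

22: g=5,t=2
[1] (5+0,2*2+1) = (5,5)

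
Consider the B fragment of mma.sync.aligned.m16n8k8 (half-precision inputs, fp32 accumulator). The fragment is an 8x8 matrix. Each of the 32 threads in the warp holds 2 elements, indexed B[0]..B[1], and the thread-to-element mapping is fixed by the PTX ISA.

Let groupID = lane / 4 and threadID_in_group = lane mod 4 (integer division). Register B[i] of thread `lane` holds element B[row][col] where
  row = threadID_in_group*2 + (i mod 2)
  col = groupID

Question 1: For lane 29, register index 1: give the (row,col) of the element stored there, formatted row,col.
29: grp=7,tig=1
[1] (1*2+1,7) = (3,7)

3,7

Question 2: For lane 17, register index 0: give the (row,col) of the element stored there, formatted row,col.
17: G=4,T=1
[0] (1*2+0,4) = (2,4)

2,4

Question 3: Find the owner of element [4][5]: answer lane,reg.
c=5→G=5  r=4→T=2,p=0
L=5*4+2=22  i=0=0

22,0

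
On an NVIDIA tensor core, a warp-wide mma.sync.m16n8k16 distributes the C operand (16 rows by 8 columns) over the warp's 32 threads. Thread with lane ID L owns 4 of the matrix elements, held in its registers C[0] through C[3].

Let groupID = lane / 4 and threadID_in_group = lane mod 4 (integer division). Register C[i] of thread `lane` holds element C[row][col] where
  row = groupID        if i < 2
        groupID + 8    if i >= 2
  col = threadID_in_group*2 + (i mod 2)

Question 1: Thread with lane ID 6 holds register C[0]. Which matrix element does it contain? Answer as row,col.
lane 6: g=1 (6/4), t=2 (6%4)
i=0: r=1+0=1, c=2*2+0=4

1,4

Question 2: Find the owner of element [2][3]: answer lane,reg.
9,1

r: 2->gid=2,r8=0  c: 3->tid=1,i&1=1
L=2*4+1=9  i=0*2+1=1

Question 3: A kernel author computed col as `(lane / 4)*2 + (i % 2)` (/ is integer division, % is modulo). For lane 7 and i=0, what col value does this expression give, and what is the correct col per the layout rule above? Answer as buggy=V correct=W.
buggy=2 correct=6

`(lane / 4)*2 + (i % 2)`[7,0]→2
L=7→G=7>>2=1, T=7&3=3
[0]→row 1+0=1  col 3·2+0=6
col: 2 vs 6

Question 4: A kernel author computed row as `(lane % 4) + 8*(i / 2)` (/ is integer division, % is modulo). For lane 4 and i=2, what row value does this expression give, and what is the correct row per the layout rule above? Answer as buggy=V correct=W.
`(lane % 4) + 8*(i / 2)`[4,2]->8
lane 4->4/4=1, 4 mod 4=0
i=2  r:1+8->9  c:2·0+0->0
row: 8 vs 9

buggy=8 correct=9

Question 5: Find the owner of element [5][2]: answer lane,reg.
21,0

r=5->g=5,rb=0  c=2->t=1,b0=0
L=5*4+1=21  i=0*2+0=0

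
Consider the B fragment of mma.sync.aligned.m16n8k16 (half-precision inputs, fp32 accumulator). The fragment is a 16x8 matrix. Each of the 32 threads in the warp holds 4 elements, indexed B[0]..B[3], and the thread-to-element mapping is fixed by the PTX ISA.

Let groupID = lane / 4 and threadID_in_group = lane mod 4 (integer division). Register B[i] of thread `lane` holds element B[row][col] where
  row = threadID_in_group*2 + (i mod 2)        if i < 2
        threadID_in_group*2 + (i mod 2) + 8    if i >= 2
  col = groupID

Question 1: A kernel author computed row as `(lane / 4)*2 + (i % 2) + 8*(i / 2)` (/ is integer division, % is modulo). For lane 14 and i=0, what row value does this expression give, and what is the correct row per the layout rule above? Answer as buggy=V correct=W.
`(lane / 4)*2 + (i % 2) + 8*(i / 2)`[14,0]=>6
L=14=>grp=14>>2=3, tig=14&3=2
[0]=>row 2·2+0+0=4  col grp=3
row: 6 vs 4

buggy=6 correct=4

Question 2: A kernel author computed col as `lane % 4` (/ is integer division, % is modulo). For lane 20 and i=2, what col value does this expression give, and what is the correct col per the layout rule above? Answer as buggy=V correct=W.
buggy=0 correct=5

`lane % 4`[20,2]=>0
L=20=>grp=20>>2=5, tig=20&3=0
[2]=>row 0·2+0+8=8  col grp=5
col: 0 vs 5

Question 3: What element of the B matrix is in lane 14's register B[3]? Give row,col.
lane 14->14/4=3, 14 mod 4=2
i=3  r:2·2+1+8->13  c:3

13,3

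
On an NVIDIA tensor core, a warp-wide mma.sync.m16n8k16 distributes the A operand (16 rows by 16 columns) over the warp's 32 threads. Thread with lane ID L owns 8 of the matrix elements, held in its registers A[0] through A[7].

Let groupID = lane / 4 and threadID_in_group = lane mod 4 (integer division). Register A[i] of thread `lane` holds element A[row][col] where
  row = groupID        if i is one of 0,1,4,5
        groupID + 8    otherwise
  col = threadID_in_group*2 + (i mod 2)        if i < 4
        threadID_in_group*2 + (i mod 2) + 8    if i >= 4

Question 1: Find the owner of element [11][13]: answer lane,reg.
14,7

r:11=>grp=3,rB=1  c:13=>cB=1,tig=2,lo=1
L=3*4+2=14  i=1*4+1*2+1=7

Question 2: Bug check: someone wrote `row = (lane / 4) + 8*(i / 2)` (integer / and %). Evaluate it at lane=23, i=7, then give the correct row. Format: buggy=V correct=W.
`(lane / 4) + 8*(i / 2)`[23,7]->29
23: gid=5,tid=3
[7] (5+8,3*2+1+8) = (13,15)
row: 29 vs 13

buggy=29 correct=13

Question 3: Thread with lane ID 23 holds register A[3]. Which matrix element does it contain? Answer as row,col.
13,7

23: gr=5,th=3
[3] (5+8,3*2+1+0) = (13,7)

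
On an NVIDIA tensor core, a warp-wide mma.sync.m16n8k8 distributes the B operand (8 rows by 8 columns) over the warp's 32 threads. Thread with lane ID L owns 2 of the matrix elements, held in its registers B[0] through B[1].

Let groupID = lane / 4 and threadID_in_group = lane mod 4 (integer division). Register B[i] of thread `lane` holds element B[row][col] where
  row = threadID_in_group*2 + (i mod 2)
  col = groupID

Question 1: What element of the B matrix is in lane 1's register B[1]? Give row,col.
lane 1->1/4=0, 1 mod 4=1
i=1  r:2·1+1->3  c:0

3,0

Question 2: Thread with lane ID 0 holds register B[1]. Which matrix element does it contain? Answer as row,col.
1,0

lane 0->0/4=0, 0 mod 4=0
i=1  r:2·0+1->1  c:0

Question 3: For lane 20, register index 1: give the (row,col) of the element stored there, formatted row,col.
1,5

lane 20->20/4=5, 20 mod 4=0
i=1  r:2·0+1->1  c:5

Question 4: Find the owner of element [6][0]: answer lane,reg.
3,0

c:0=>grp=0  r:6=>tig=3,lo=0
L=0*4+3=3  i=0=0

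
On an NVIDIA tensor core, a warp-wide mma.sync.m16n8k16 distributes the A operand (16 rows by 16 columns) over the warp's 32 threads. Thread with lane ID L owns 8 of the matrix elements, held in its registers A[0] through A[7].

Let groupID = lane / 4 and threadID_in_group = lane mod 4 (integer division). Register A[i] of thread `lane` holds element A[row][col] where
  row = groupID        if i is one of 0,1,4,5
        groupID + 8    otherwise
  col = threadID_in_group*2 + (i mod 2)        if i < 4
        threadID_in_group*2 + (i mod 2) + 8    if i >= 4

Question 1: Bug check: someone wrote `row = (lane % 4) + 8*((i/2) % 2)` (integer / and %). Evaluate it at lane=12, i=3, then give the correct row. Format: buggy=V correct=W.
buggy=8 correct=11

`(lane % 4) + 8*((i/2) % 2)`[12,3]->8
lane 12: g=3 (12/4), t=0 (12%4)
i=3: r=3+8=11, c=0*2+1+0=1
row: 8 vs 11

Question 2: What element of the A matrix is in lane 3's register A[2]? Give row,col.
lane 3: G=0 (3/4), T=3 (3%4)
i=2: r=0+8=8, c=3*2+0+0=6

8,6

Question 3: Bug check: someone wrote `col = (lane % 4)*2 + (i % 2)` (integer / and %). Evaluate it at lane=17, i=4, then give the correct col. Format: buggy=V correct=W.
`(lane % 4)*2 + (i % 2)`[17,4]=>2
lane 17: grp=4 (17/4), tig=1 (17%4)
i=4: r=4+0=4, c=1*2+0+8=10
col: 2 vs 10

buggy=2 correct=10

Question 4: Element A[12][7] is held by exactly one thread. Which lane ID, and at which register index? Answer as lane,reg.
19,3

r: 12->gid=4,r8=1  c: 7->c8=0,tid=3,i&1=1
L=4*4+3=19  i=0*4+1*2+1=3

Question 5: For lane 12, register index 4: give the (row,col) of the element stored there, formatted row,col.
3,8

lane 12: gr=3 (12/4), th=0 (12%4)
i=4: r=3+0=3, c=0*2+0+8=8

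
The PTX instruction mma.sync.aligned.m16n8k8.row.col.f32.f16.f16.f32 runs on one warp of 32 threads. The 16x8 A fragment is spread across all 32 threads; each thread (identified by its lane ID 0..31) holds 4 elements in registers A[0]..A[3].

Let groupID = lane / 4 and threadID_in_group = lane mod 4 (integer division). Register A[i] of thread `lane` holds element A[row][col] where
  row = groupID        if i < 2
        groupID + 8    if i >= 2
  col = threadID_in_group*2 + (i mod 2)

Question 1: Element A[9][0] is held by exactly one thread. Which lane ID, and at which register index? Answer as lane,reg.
r=9→G=1,rhi=1  c=0→T=0,p=0
L=1*4+0=4  i=1*2+0=2

4,2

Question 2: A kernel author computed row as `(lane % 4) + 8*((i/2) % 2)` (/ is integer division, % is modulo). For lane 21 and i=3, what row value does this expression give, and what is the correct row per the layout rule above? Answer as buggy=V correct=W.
buggy=9 correct=13

`(lane % 4) + 8*((i/2) % 2)`[21,3]→9
lane 21→21/4=5, 21 mod 4=1
i=3  r:5+8→13  c:2·1+1→3
row: 9 vs 13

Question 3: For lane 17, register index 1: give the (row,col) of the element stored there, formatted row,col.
L=17=>grp=17>>2=4, tig=17&3=1
[1]=>row 4+0=4  col 1·2+1=3

4,3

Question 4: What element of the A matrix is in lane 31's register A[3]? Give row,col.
15,7

lane 31→31/4=7, 31 mod 4=3
i=3  r:7+8→15  c:2·3+1→7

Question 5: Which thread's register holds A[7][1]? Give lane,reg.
r:7=>grp=7,rB=0  c:1=>tig=0,lo=1
L=7*4+0=28  i=0*2+1=1

28,1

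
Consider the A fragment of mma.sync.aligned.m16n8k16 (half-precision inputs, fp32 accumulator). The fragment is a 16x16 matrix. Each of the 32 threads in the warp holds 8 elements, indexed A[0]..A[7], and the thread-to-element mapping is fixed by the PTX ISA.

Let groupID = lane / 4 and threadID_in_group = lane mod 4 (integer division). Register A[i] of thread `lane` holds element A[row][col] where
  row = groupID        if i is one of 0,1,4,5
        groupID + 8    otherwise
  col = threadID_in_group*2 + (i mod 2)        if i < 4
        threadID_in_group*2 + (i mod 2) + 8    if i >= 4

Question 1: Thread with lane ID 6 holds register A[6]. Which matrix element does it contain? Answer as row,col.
9,12

lane 6: gr=1 (6/4), th=2 (6%4)
i=6: r=1+8=9, c=2*2+0+8=12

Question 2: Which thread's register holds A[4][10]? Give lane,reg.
r: 4->gid=4,r8=0  c: 10->c8=1,tid=1,i&1=0
L=4*4+1=17  i=1*4+0*2+0=4

17,4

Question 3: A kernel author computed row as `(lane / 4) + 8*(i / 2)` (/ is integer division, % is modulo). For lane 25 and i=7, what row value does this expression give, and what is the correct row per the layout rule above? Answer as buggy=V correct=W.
`(lane / 4) + 8*(i / 2)`[25,7]⇒30
lane 25: gr=6 (25/4), th=1 (25%4)
i=7: r=6+8=14, c=1*2+1+8=11
row: 30 vs 14

buggy=30 correct=14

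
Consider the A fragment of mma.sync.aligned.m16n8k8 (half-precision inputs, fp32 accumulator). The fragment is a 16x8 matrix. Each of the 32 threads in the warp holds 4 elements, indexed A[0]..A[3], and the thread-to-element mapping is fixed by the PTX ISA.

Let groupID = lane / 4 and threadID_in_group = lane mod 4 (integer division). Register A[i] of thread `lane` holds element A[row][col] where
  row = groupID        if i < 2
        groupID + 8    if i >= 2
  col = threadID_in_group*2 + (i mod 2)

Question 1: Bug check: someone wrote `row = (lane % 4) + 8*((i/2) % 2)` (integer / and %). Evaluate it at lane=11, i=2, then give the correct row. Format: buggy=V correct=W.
buggy=11 correct=10

`(lane % 4) + 8*((i/2) % 2)`[11,2]→11
11: G=2,T=3
[2] (2+8,3*2+0) = (10,6)
row: 11 vs 10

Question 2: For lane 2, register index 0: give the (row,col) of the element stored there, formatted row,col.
L=2⇒gr=2>>2=0, th=2&3=2
[0]⇒row 0+0=0  col 2·2+0=4

0,4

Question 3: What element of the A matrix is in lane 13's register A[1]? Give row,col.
13: gid=3,tid=1
[1] (3+0,1*2+1) = (3,3)

3,3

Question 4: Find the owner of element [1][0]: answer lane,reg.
4,0

r=1→G=1,rhi=0  c=0→T=0,p=0
L=1*4+0=4  i=0*2+0=0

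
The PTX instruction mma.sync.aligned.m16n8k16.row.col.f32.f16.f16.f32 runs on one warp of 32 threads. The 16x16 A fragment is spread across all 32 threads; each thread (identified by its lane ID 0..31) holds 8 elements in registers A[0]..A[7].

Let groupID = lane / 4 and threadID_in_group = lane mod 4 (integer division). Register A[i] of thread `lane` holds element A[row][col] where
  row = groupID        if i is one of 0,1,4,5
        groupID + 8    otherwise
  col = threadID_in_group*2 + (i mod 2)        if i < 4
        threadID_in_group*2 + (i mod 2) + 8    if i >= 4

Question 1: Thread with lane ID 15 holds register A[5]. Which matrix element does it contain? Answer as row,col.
3,15

lane 15: gr=3 (15/4), th=3 (15%4)
i=5: r=3+0=3, c=3*2+1+8=15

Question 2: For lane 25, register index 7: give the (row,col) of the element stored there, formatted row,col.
lane 25->25/4=6, 25 mod 4=1
i=7  r:6+8->14  c:2·1+1+8->11

14,11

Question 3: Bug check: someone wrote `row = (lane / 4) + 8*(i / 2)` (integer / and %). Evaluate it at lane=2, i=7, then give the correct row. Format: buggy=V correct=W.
buggy=24 correct=8

`(lane / 4) + 8*(i / 2)`[2,7]→24
L=2→G=2>>2=0, T=2&3=2
[7]→row 0+8=8  col 2·2+1+8=13
row: 24 vs 8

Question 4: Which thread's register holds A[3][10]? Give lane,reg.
r:3=>grp=3,rB=0  c:10=>cB=1,tig=1,lo=0
L=3*4+1=13  i=1*4+0*2+0=4

13,4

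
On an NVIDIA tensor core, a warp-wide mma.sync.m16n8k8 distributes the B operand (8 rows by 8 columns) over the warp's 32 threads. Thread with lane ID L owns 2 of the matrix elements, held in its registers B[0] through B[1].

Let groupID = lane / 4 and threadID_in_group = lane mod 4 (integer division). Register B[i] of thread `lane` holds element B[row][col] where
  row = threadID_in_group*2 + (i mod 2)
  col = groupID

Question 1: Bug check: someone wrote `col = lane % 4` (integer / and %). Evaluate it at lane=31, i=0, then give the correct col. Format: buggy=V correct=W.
buggy=3 correct=7

`lane % 4`[31,0]=>3
31: grp=7,tig=3
[0] (3*2+0,7) = (6,7)
col: 3 vs 7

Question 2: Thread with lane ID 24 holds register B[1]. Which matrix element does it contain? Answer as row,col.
1,6

24: gr=6,th=0
[1] (0*2+1,6) = (1,6)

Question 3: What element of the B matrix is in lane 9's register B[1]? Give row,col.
3,2

lane 9->9/4=2, 9 mod 4=1
i=1  r:2·1+1->3  c:2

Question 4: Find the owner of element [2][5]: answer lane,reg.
c=5⇒gr=5  r=2⇒th=1,odd=0
L=5*4+1=21  i=0=0

21,0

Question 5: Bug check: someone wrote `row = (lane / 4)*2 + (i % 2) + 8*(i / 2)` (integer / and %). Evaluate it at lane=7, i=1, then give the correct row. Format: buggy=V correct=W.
`(lane / 4)*2 + (i % 2) + 8*(i / 2)`[7,1]->3
lane 7: g=1 (7/4), t=3 (7%4)
i=1: r=3*2+1=7, c=g=1
row: 3 vs 7

buggy=3 correct=7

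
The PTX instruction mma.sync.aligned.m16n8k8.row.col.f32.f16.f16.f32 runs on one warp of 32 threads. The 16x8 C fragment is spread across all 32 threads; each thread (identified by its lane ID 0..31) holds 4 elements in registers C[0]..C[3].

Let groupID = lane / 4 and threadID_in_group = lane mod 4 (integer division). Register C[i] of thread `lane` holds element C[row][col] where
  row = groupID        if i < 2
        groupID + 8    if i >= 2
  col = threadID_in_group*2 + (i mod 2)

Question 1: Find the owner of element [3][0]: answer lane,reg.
12,0

r=3→G=3,rhi=0  c=0→T=0,p=0
L=3*4+0=12  i=0*2+0=0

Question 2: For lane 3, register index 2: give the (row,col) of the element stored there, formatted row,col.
8,6

lane 3: G=0 (3/4), T=3 (3%4)
i=2: r=0+8=8, c=3*2+0=6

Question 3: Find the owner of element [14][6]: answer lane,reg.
27,2

r: 14->gid=6,r8=1  c: 6->tid=3,i&1=0
L=6*4+3=27  i=1*2+0=2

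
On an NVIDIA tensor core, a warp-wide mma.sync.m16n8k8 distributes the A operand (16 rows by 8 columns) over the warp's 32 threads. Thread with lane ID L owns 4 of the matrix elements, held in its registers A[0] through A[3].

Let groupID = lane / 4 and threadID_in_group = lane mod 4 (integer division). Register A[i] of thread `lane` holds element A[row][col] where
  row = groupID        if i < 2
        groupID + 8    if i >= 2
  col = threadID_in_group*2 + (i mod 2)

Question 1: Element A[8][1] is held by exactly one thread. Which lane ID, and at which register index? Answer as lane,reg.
0,3

r=8→G=0,rhi=1  c=1→T=0,p=1
L=0*4+0=0  i=1*2+1=3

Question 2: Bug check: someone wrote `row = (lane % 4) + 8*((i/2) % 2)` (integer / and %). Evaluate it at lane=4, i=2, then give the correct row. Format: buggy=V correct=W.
`(lane % 4) + 8*((i/2) % 2)`[4,2]=>8
lane 4: grp=1 (4/4), tig=0 (4%4)
i=2: r=1+8=9, c=0*2+0=0
row: 8 vs 9

buggy=8 correct=9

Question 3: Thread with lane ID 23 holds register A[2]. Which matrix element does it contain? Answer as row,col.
L=23->gid=23>>2=5, tid=23&3=3
[2]->row 5+8=13  col 3·2+0=6

13,6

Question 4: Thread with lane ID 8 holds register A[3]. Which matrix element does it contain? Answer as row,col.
10,1

lane 8: gr=2 (8/4), th=0 (8%4)
i=3: r=2+8=10, c=0*2+1=1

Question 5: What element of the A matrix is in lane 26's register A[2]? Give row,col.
14,4

26: G=6,T=2
[2] (6+8,2*2+0) = (14,4)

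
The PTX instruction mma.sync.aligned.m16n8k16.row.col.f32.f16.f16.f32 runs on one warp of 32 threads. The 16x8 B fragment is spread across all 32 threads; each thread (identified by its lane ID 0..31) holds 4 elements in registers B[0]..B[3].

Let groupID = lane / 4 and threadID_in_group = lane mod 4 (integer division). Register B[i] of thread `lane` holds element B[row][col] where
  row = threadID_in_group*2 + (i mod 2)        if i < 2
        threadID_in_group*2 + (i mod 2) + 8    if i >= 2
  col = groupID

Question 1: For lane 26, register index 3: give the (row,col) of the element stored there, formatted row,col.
13,6

26: gr=6,th=2
[3] (2*2+1+8,6) = (13,6)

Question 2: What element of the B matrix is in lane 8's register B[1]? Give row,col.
L=8⇒gr=8>>2=2, th=8&3=0
[1]⇒row 0·2+1+0=1  col gr=2

1,2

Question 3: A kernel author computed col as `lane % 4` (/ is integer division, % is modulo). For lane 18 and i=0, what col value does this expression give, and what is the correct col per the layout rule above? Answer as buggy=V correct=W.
buggy=2 correct=4

`lane % 4`[18,0]->2
18: gid=4,tid=2
[0] (2*2+0+0,4) = (4,4)
col: 2 vs 4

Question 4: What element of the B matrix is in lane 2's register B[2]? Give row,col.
12,0

L=2->g=2>>2=0, t=2&3=2
[2]->row 2·2+0+8=12  col g=0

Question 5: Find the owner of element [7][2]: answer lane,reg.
c=2->g=2  r=7->rb=0,t=3,b0=1
L=2*4+3=11  i=0*2+1=1

11,1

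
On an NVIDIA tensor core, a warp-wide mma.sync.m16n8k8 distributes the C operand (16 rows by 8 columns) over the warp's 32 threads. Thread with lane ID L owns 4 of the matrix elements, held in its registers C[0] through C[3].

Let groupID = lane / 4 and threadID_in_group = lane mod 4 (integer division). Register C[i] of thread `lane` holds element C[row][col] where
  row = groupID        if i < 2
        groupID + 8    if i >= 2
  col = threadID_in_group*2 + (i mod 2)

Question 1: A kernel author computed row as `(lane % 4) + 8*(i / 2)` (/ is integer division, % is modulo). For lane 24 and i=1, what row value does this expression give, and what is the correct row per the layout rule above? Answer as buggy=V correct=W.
buggy=0 correct=6

`(lane % 4) + 8*(i / 2)`[24,1]→0
lane 24→24/4=6, 24 mod 4=0
i=1  r:6+0→6  c:2·0+1→1
row: 0 vs 6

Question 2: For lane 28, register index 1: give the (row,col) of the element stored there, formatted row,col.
7,1

L=28⇒gr=28>>2=7, th=28&3=0
[1]⇒row 7+0=7  col 0·2+1=1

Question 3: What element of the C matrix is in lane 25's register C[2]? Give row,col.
14,2

L=25→G=25>>2=6, T=25&3=1
[2]→row 6+8=14  col 1·2+0=2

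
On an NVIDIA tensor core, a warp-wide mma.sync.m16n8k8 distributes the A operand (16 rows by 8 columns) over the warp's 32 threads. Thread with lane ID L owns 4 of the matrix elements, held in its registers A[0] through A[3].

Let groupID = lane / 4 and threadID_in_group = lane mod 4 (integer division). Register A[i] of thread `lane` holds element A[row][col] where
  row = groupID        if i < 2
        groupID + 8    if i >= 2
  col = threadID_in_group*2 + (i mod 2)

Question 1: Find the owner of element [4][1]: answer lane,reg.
16,1

r=4⇒gr=4,Rb=0  c=1⇒th=0,odd=1
L=4*4+0=16  i=0*2+1=1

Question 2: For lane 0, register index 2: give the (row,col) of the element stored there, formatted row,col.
8,0

L=0->g=0>>2=0, t=0&3=0
[2]->row 0+8=8  col 0·2+0=0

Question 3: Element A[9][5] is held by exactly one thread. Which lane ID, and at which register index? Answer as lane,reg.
6,3

r:9=>grp=1,rB=1  c:5=>tig=2,lo=1
L=1*4+2=6  i=1*2+1=3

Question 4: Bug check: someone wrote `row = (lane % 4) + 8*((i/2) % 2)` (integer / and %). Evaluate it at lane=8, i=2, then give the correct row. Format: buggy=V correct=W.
`(lane % 4) + 8*((i/2) % 2)`[8,2]->8
8: g=2,t=0
[2] (2+8,0*2+0) = (10,0)
row: 8 vs 10

buggy=8 correct=10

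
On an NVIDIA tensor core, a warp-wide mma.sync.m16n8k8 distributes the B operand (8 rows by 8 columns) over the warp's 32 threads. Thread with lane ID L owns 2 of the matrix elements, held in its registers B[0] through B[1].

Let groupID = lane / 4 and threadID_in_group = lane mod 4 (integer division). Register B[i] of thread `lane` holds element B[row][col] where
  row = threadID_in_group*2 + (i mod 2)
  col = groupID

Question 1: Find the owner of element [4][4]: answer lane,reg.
c=4⇒gr=4  r=4⇒th=2,odd=0
L=4*4+2=18  i=0=0

18,0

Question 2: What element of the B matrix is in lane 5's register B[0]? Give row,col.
lane 5→5/4=1, 5 mod 4=1
i=0  r:2·1+0→2  c:1

2,1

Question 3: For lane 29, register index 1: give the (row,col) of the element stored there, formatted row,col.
3,7

lane 29: gr=7 (29/4), th=1 (29%4)
i=1: r=1*2+1=3, c=gr=7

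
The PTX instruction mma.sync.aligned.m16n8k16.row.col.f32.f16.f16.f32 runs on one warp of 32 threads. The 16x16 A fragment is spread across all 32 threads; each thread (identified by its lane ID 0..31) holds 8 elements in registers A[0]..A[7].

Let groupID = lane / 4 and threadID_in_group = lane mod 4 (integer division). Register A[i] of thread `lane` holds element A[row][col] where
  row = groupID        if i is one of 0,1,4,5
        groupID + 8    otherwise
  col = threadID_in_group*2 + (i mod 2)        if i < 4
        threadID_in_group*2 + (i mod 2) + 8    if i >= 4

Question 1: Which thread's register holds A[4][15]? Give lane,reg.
19,5

r=4→G=4,rhi=0  c=15→chi=1,T=3,p=1
L=4*4+3=19  i=1*4+0*2+1=5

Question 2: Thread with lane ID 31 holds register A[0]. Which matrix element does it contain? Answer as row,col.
L=31->gid=31>>2=7, tid=31&3=3
[0]->row 7+0=7  col 3·2+0+0=6

7,6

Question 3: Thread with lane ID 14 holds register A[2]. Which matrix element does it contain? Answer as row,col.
11,4

lane 14: grp=3 (14/4), tig=2 (14%4)
i=2: r=3+8=11, c=2*2+0+0=4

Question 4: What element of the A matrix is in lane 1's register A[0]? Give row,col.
0,2

L=1⇒gr=1>>2=0, th=1&3=1
[0]⇒row 0+0=0  col 1·2+0+0=2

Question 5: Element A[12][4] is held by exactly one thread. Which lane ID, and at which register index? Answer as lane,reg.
r=12⇒gr=4,Rb=1  c=4⇒Cb=0,th=2,odd=0
L=4*4+2=18  i=0*4+1*2+0=2

18,2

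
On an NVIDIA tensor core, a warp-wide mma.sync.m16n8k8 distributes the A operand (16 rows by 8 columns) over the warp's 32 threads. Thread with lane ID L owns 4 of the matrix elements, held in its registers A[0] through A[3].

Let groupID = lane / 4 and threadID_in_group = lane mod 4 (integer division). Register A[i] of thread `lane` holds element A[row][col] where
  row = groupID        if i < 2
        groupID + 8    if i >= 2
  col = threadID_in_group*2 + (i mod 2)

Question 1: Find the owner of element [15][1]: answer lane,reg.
28,3

r: 15->gid=7,r8=1  c: 1->tid=0,i&1=1
L=7*4+0=28  i=1*2+1=3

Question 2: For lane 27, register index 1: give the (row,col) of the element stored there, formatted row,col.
27: grp=6,tig=3
[1] (6+0,3*2+1) = (6,7)

6,7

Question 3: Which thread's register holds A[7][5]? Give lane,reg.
r=7→G=7,rhi=0  c=5→T=2,p=1
L=7*4+2=30  i=0*2+1=1

30,1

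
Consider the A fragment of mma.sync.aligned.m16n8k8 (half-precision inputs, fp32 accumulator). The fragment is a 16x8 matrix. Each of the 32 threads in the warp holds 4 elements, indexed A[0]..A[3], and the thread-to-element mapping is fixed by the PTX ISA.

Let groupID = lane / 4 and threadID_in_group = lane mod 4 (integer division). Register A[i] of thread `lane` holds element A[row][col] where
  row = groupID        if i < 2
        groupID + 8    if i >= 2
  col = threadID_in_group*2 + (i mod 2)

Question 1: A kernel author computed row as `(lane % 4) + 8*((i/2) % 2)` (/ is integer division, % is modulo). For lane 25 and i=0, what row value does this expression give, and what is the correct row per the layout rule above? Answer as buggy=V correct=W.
buggy=1 correct=6

`(lane % 4) + 8*((i/2) % 2)`[25,0]->1
L=25->g=25>>2=6, t=25&3=1
[0]->row 6+0=6  col 1·2+0=2
row: 1 vs 6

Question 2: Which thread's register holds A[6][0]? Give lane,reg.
24,0

r:6=>grp=6,rB=0  c:0=>tig=0,lo=0
L=6*4+0=24  i=0*2+0=0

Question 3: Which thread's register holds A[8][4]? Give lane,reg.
r: 8->gid=0,r8=1  c: 4->tid=2,i&1=0
L=0*4+2=2  i=1*2+0=2

2,2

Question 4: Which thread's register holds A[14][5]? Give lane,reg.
r: 14->gid=6,r8=1  c: 5->tid=2,i&1=1
L=6*4+2=26  i=1*2+1=3

26,3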